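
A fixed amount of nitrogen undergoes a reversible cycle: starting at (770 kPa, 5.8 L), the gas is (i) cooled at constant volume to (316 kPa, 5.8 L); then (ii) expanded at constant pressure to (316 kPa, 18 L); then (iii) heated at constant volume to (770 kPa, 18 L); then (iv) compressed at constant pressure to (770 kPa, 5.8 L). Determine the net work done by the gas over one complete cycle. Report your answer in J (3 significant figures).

Constant-volume legs do no work.
W(ii) = (316)(18 − 5.8) = 3855 J; W(iv) = (770)(5.8 − 18) = -9394 J.
W_net = 3855 − 9394 = -5539 J (the counter-clockwise enclosed area).

W_net ≈ -5540 J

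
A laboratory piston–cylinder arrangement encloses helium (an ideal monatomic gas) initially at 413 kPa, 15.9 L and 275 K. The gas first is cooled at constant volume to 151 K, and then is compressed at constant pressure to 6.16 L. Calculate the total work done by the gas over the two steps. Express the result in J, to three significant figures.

Step 1 (isochoric): W = 0 (constant volume).
After step 1: P = 226.8 kPa (V unchanged).
Step 2 (isobaric): W = PΔV = (226.8 kPa)(6.16 − 15.9 L) = -2209 J.
W_total = 0 − 2209 = -2209 J.

W_total ≈ -2210 J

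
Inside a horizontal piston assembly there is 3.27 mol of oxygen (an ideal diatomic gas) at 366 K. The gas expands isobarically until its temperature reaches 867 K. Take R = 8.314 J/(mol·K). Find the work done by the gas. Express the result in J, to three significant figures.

W ≈ 13600 J

Isobaric: W = P ΔV = nR ΔT.
W = (3.27)(8.314)(867 − 366) = 13621 J.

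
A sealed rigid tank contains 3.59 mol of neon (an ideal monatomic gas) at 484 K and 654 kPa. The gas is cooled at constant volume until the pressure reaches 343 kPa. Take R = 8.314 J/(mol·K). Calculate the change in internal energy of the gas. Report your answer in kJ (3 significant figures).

Constant volume ⇒ W = 0, so Q = ΔU = nCᵥΔT with Cᵥ = 3R/2 = 12.47 J/(mol·K).
At constant V, T₂/T₁ = P₂/P₁ ⇒ ΔT = T₁(P₂/P₁ − 1) = 484·(343/654 − 1) = -230.2 K.
ΔU = (3.59)(12.47)(-230.2) = -10304 J.

ΔU ≈ -10.3 kJ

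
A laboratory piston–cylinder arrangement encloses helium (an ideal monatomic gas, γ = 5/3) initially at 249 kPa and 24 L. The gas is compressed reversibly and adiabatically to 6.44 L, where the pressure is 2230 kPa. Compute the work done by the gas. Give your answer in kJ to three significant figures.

Adiabatic: W = (P₁V₁ − P₂V₂)/(γ − 1) with γ = 5/3.
P₁V₁ = 5976 J, P₂V₂ = 14361 J.
W = (5976 − 14361) / 0.6667 = -12578 J.

W ≈ -12.6 kJ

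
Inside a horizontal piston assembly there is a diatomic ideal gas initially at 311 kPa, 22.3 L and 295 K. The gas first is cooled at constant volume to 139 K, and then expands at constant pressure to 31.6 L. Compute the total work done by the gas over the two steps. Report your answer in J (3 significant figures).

W_total ≈ 1360 J

Step 1 (isochoric): W = 0 (constant volume).
After step 1: P = 146.5 kPa (V unchanged).
Step 2 (isobaric): W = PΔV = (146.5 kPa)(31.6 − 22.3 L) = 1363 J.
W_total = 0 + 1363 = 1363 J.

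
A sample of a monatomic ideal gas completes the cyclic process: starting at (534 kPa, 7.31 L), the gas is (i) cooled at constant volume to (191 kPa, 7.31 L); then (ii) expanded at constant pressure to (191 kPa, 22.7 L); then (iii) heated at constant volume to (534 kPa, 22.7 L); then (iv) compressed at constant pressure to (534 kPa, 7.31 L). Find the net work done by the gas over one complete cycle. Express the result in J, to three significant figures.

W_net ≈ -5280 J

Constant-volume legs do no work.
W(ii) = (191)(22.7 − 7.31) = 2939 J; W(iv) = (534)(7.31 − 22.7) = -8218 J.
W_net = 2939 − 8218 = -5279 J (the counter-clockwise enclosed area).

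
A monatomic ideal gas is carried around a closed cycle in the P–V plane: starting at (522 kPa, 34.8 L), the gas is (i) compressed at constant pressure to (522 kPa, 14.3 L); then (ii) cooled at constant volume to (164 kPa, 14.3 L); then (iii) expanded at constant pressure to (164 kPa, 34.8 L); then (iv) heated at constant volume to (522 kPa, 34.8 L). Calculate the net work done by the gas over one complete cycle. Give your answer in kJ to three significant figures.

W_net ≈ -7.34 kJ

Constant-volume legs do no work.
W(i) = (522)(14.3 − 34.8) = -10701 J; W(iii) = (164)(34.8 − 14.3) = 3362 J.
W_net = -10701 + 3362 = -7339 J (the counter-clockwise enclosed area).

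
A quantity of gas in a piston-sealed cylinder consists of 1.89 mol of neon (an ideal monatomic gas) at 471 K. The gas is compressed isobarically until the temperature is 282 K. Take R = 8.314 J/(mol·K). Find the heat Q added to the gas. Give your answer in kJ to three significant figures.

Isobaric: W = nRΔT = (1.89)(8.314)(-189) = -2970 J.
ΔU = nCᵥΔT with Cᵥ = 3R/2: ΔU = (1.89)(12.47)(-189) = -4455 J.
Q = ΔU + W = -4455 − 2970 = -7425 J.

Q ≈ -7.42 kJ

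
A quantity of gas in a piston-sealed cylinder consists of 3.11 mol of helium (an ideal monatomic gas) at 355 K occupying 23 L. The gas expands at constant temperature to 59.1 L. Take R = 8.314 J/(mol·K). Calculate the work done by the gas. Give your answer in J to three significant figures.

Isothermal: W = nRT ln(V₂/V₁).
W = (3.11)(8.314)(355) × ln(59.1/23)
  = 9179 × 0.9437
W_by_gas = 8663 J.

W ≈ 8660 J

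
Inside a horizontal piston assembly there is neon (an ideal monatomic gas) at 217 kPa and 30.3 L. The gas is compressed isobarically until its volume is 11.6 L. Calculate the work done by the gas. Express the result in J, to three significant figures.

Isobaric: W = P ΔV.
W = (217 kPa)(11.6 − 30.3 L) = (217)(-18.7) = -4058 J.

W ≈ -4060 J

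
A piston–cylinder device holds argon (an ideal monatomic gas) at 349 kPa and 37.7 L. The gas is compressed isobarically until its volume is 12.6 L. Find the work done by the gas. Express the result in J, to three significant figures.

Isobaric: W = P ΔV.
W = (349 kPa)(12.6 − 37.7 L) = (349)(-25.1) = -8760 J.

W ≈ -8760 J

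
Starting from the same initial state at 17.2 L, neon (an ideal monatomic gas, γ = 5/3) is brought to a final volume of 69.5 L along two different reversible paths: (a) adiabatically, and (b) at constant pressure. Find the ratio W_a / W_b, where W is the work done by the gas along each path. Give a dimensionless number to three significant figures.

W_a / W_b ≈ 0.299

Path (a) adiabatic: W = P₁V₁(1 − (V₁/V₂)^(γ−1))/(γ−1) → W_a/(P₁V₁) = 0.9087.
Path (b) isobaric: W = P₁(V₂ − V₁) → W_b/(P₁V₁) = 3.041.
W_a / W_b = 0.9087 / 3.041 = 0.2989.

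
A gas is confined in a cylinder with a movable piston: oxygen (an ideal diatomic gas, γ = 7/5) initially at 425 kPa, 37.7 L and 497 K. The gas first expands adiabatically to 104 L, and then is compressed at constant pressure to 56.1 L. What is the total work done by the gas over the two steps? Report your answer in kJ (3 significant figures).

W_total ≈ 8.45 kJ

Step 1 (adiabatic): W = (P₁V₁ − P₂V₂)/(γ−1) = (16023 − 10677)/0.4 = 13363 J.
After step 1: P = 102.7 kPa, V = 104 L, T = 331.2 K.
Step 2 (isobaric): W = PΔV = (102.7 kPa)(56.1 − 104 L) = -4918 J.
W_total = 13363 − 4918 = 8446 J.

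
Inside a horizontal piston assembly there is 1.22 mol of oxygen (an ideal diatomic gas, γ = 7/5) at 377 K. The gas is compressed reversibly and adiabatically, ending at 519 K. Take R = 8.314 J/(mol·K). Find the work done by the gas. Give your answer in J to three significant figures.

Adiabatic ⇒ Q = 0, so W_by = −ΔU = nCᵥ(T₁ − T₂).
Cᵥ = 5R/2 = 20.79 J/(mol·K).
W = (1.22)(20.79)(377 − 519) = -3601 J.

W ≈ -3600 J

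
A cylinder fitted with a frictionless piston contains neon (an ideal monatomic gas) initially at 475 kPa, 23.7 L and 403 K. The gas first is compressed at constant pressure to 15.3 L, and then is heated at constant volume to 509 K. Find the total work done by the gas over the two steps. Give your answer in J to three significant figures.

Step 1 (isobaric): W = PΔV = (475 kPa)(15.3 − 23.7 L) = -3990 J.
Step 2 (isochoric): W = 0 (constant volume).
W_total = -3990 + 0 = -3990 J.

W_total ≈ -3990 J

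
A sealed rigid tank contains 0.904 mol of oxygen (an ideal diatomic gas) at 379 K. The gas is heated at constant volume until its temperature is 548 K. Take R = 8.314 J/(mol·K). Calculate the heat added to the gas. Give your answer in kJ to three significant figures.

Q ≈ 3.18 kJ

Constant volume ⇒ W = 0, so Q = ΔU = nCᵥΔT with Cᵥ = 5R/2 = 20.79 J/(mol·K).
ΔU = (0.904)(20.79)(548 − 379) = 3175 J.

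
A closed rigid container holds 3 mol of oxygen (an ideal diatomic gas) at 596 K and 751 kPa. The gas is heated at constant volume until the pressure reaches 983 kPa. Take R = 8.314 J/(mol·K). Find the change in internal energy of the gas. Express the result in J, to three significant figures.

ΔU ≈ 11500 J

Constant volume ⇒ W = 0, so Q = ΔU = nCᵥΔT with Cᵥ = 5R/2 = 20.79 J/(mol·K).
At constant V, T₂/T₁ = P₂/P₁ ⇒ ΔT = T₁(P₂/P₁ − 1) = 596·(983/751 − 1) = 184.1 K.
ΔU = (3)(20.79)(184.1) = 11481 J.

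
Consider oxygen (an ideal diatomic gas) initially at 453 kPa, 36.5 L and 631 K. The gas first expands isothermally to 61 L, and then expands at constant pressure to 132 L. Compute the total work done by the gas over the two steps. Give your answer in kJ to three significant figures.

W_total ≈ 27.7 kJ

Step 1 (isothermal): W = P₁V₁ ln(V₂/V₁) = (16534) ln(61/36.5) = 8491 J.
After step 1: P = 271.1 kPa, V = 61 L, T = 631 K.
Step 2 (isobaric): W = PΔV = (271.1 kPa)(132 − 61 L) = 19245 J.
W_total = 8491 + 19245 = 27737 J.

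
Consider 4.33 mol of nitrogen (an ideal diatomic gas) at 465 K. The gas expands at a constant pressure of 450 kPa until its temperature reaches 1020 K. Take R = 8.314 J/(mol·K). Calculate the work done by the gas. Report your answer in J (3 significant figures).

W ≈ 20000 J

Isobaric: W = P ΔV = nR ΔT.
W = (4.33)(8.314)(1020 − 465) = 19980 J.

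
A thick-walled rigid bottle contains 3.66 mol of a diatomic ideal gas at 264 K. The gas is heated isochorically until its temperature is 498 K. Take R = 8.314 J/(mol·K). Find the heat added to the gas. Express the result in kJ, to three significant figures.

Q ≈ 17.8 kJ

Constant volume ⇒ W = 0, so Q = ΔU = nCᵥΔT with Cᵥ = 5R/2 = 20.79 J/(mol·K).
ΔU = (3.66)(20.79)(498 − 264) = 17801 J.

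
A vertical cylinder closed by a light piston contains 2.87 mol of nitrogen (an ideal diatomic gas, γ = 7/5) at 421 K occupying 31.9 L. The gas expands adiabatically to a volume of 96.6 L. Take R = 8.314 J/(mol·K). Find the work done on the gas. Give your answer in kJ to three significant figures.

Adiabatic: TV^(γ−1) = const with γ = 7/5.
T₂ = T₁ (V₁/V₂)^(γ−1) = 421 × (31.9/96.6)^0.4 = 421 × 0.642 = 270.3 K.
W_by = nCᵥ(T₁ − T₂) = (2.87)(20.79)(421 − 270.3) = 8991 J.
Work on gas = −W_by = -8991 J.

W ≈ -8.99 kJ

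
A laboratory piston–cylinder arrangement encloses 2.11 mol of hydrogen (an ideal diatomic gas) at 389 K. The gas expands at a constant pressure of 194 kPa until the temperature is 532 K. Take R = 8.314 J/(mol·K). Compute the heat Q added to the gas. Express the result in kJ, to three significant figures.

Q ≈ 8.78 kJ

Isobaric: W = nRΔT = (2.11)(8.314)(143) = 2509 J.
ΔU = nCᵥΔT with Cᵥ = 5R/2: ΔU = (2.11)(20.79)(143) = 6271 J.
Q = ΔU + W = 6271 + 2509 = 8780 J.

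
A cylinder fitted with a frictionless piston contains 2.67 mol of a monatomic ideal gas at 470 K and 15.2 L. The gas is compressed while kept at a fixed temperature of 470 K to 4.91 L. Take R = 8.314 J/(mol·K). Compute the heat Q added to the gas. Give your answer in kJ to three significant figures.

Isothermal ⇒ ΔU = 0, so Q = W = nRT ln(V₂/V₁).
Q = (2.67)(8.314)(470) ln(4.91/15.2) = 10433 × -1.13 = -11790 J.

Q ≈ -11.8 kJ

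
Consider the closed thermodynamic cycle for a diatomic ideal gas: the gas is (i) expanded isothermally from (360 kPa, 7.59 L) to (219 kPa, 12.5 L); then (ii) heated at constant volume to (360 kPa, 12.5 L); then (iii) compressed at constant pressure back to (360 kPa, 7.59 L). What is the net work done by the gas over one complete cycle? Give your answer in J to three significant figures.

W_net ≈ -404 J

Leg (i): W = PᵢVᵢ ln(V_f/Vᵢ) = (2732) ln(12.5/7.59) = 1363 J.
Leg (ii): W = 0.
Leg (iii): W = PΔV = (360)(7.59 − 12.5) = -1768 J.
W_net = 1363 − 1768 = -404.4 J.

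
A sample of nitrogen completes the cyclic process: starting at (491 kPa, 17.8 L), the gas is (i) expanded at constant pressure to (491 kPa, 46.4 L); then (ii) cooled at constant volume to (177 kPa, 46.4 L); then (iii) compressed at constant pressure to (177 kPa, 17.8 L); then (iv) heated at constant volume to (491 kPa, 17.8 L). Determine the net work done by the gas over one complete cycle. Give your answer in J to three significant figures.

Constant-volume legs do no work.
W(i) = (491)(46.4 − 17.8) = 14043 J; W(iii) = (177)(17.8 − 46.4) = -5062 J.
W_net = 14043 − 5062 = 8980 J (the clockwise enclosed area).

W_net ≈ 8980 J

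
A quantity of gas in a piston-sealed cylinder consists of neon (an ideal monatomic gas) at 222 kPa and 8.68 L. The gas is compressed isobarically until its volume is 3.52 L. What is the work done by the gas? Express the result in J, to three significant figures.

Isobaric: W = P ΔV.
W = (222 kPa)(3.52 − 8.68 L) = (222)(-5.16) = -1146 J.

W ≈ -1150 J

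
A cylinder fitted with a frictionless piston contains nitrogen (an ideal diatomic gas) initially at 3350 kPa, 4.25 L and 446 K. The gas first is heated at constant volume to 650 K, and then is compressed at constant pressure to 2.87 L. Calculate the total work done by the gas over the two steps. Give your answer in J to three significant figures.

Step 1 (isochoric): W = 0 (constant volume).
After step 1: P = 4882 kPa (V unchanged).
Step 2 (isobaric): W = PΔV = (4882 kPa)(2.87 − 4.25 L) = -6738 J.
W_total = 0 − 6738 = -6738 J.

W_total ≈ -6740 J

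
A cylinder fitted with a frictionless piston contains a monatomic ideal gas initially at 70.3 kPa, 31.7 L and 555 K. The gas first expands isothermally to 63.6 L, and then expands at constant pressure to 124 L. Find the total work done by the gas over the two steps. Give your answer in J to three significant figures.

W_total ≈ 3670 J

Step 1 (isothermal): W = P₁V₁ ln(V₂/V₁) = (2229) ln(63.6/31.7) = 1552 J.
After step 1: P = 35.04 kPa, V = 63.6 L, T = 555 K.
Step 2 (isobaric): W = PΔV = (35.04 kPa)(124 − 63.6 L) = 2116 J.
W_total = 1552 + 2116 = 3668 J.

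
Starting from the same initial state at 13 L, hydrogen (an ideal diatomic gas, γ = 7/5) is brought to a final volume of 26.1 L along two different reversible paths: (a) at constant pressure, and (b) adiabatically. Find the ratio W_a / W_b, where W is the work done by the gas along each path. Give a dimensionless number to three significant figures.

Path (a) isobaric: W = P₁(V₂ − V₁) → W_a/(P₁V₁) = 1.008.
Path (b) adiabatic: W = P₁V₁(1 − (V₁/V₂)^(γ−1))/(γ−1) → W_b/(P₁V₁) = 0.6083.
W_a / W_b = 1.008 / 0.6083 = 1.657.

W_a / W_b ≈ 1.66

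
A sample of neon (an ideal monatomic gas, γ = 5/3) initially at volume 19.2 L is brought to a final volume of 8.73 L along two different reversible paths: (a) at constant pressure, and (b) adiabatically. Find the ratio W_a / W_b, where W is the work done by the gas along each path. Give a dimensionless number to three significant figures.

Path (a) isobaric: W = P₁(V₂ − V₁) → W_a/(P₁V₁) = -0.5453.
Path (b) adiabatic: W = P₁V₁(1 − (V₁/V₂)^(γ−1))/(γ−1) → W_b/(P₁V₁) = -1.037.
W_a / W_b = -0.5453 / -1.037 = 0.526.

W_a / W_b ≈ 0.526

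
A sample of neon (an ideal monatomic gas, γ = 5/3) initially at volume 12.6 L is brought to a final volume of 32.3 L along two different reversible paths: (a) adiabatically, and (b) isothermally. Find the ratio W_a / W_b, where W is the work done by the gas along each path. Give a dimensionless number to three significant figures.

W_a / W_b ≈ 0.743

Path (a) adiabatic: W = P₁V₁(1 − (V₁/V₂)^(γ−1))/(γ−1) → W_a/(P₁V₁) = 0.6992.
Path (b) isothermal: W = P₁V₁ ln(V₂/V₁) → W_b/(P₁V₁) = 0.9414.
W_a / W_b = 0.6992 / 0.9414 = 0.7427.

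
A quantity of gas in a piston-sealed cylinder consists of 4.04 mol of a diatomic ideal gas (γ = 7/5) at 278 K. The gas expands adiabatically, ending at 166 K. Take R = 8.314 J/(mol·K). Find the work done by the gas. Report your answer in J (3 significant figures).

W ≈ 9400 J

Adiabatic ⇒ Q = 0, so W_by = −ΔU = nCᵥ(T₁ − T₂).
Cᵥ = 5R/2 = 20.79 J/(mol·K).
W = (4.04)(20.79)(278 − 166) = 9405 J.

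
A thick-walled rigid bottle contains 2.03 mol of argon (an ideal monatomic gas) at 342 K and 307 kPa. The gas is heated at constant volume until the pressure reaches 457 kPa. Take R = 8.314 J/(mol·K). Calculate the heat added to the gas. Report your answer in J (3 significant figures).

Q ≈ 4230 J

Constant volume ⇒ W = 0, so Q = ΔU = nCᵥΔT with Cᵥ = 3R/2 = 12.47 J/(mol·K).
At constant V, T₂/T₁ = P₂/P₁ ⇒ ΔT = T₁(P₂/P₁ − 1) = 342·(457/307 − 1) = 167.1 K.
ΔU = (2.03)(12.47)(167.1) = 4230 J.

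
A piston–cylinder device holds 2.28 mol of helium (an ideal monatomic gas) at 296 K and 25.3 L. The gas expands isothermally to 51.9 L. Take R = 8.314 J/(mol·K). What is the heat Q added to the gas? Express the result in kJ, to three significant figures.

Isothermal ⇒ ΔU = 0, so Q = W = nRT ln(V₂/V₁).
Q = (2.28)(8.314)(296) ln(51.9/25.3) = 5611 × 0.7185 = 4032 J.

Q ≈ 4.03 kJ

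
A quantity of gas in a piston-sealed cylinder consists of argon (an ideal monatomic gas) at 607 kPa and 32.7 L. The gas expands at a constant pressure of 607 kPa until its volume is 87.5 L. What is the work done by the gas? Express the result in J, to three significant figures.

W ≈ 33300 J

Isobaric: W = P ΔV.
W = (607 kPa)(87.5 − 32.7 L) = (607)(54.8) = 33264 J.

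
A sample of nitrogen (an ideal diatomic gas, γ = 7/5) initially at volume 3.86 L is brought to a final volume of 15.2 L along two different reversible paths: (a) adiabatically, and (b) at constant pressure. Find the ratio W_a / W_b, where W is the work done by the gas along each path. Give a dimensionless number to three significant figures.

W_a / W_b ≈ 0.359

Path (a) adiabatic: W = P₁V₁(1 − (V₁/V₂)^(γ−1))/(γ−1) → W_a/(P₁V₁) = 1.055.
Path (b) isobaric: W = P₁(V₂ − V₁) → W_b/(P₁V₁) = 2.938.
W_a / W_b = 1.055 / 2.938 = 0.3591.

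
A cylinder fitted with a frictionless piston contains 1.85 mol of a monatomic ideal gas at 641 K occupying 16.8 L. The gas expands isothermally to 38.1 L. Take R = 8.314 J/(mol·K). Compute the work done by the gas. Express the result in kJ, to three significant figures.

W ≈ 8.07 kJ

Isothermal: W = nRT ln(V₂/V₁).
W = (1.85)(8.314)(641) × ln(38.1/16.8)
  = 9859 × 0.8188
W_by_gas = 8073 J.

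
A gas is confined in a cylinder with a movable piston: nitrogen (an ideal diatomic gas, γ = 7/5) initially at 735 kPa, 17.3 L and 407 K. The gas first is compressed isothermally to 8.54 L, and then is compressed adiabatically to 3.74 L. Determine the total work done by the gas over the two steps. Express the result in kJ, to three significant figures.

W_total ≈ -21.4 kJ

Step 1 (isothermal): W = P₁V₁ ln(V₂/V₁) = (12716) ln(8.54/17.3) = -8976 J.
After step 1: P = 1489 kPa, V = 8.54 L, T = 407 K.
Step 2 (adiabatic): W = (P₁V₁ − P₂V₂)/(γ−1) = (12716 − 17692)/0.4 = -12440 J.
W_total = -8976 − 12440 = -21417 J.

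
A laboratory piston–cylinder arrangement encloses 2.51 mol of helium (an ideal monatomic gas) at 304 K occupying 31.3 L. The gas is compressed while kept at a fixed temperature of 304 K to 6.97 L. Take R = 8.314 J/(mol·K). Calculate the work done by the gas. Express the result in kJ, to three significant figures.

W ≈ -9.53 kJ

Isothermal: W = nRT ln(V₂/V₁).
W = (2.51)(8.314)(304) × ln(6.97/31.3)
  = 6344 × -1.502
W_by_gas = -9529 J.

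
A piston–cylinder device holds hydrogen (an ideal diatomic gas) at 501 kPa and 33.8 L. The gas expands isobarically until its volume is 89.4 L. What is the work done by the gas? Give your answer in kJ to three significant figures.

W ≈ 27.9 kJ

Isobaric: W = P ΔV.
W = (501 kPa)(89.4 − 33.8 L) = (501)(55.6) = 27856 J.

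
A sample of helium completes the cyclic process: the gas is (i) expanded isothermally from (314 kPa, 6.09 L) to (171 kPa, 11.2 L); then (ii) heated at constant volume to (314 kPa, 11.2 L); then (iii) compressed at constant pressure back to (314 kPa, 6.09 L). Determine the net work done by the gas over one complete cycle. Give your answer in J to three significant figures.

Leg (i): W = PᵢVᵢ ln(V_f/Vᵢ) = (1912) ln(11.2/6.09) = 1165 J.
Leg (ii): W = 0.
Leg (iii): W = PΔV = (314)(6.09 − 11.2) = -1605 J.
W_net = 1165 − 1605 = -439.5 J.

W_net ≈ -439 J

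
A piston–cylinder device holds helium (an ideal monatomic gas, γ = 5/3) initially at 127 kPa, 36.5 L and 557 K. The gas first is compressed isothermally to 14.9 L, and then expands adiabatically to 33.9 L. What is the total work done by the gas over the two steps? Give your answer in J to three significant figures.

Step 1 (isothermal): W = P₁V₁ ln(V₂/V₁) = (4636) ln(14.9/36.5) = -4153 J.
After step 1: P = 311.1 kPa, V = 14.9 L, T = 557 K.
Step 2 (adiabatic): W = (P₁V₁ − P₂V₂)/(γ−1) = (4636 − 2680)/0.667 = 2934 J.
W_total = -4153 + 2934 = -1219 J.

W_total ≈ -1220 J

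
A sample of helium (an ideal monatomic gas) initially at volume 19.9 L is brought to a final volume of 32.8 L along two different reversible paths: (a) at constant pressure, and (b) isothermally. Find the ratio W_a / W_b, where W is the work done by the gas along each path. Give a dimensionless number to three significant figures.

W_a / W_b ≈ 1.30

Path (a) isobaric: W = P₁(V₂ − V₁) → W_a/(P₁V₁) = 0.6482.
Path (b) isothermal: W = P₁V₁ ln(V₂/V₁) → W_b/(P₁V₁) = 0.4997.
W_a / W_b = 0.6482 / 0.4997 = 1.297.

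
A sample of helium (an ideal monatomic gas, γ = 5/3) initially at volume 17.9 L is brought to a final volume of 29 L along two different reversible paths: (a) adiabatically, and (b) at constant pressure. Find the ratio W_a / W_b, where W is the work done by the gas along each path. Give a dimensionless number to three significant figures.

Path (a) adiabatic: W = P₁V₁(1 − (V₁/V₂)^(γ−1))/(γ−1) → W_a/(P₁V₁) = 0.4126.
Path (b) isobaric: W = P₁(V₂ − V₁) → W_b/(P₁V₁) = 0.6201.
W_a / W_b = 0.4126 / 0.6201 = 0.6653.

W_a / W_b ≈ 0.665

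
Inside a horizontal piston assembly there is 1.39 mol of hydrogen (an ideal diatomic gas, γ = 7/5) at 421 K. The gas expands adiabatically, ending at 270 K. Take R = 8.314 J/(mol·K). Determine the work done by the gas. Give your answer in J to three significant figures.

W ≈ 4360 J

Adiabatic ⇒ Q = 0, so W_by = −ΔU = nCᵥ(T₁ − T₂).
Cᵥ = 5R/2 = 20.79 J/(mol·K).
W = (1.39)(20.79)(421 − 270) = 4363 J.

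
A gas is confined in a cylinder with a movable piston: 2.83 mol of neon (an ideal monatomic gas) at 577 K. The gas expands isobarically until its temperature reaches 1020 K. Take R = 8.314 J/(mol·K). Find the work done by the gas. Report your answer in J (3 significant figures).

W ≈ 10400 J

Isobaric: W = P ΔV = nR ΔT.
W = (2.83)(8.314)(1020 − 577) = 10423 J.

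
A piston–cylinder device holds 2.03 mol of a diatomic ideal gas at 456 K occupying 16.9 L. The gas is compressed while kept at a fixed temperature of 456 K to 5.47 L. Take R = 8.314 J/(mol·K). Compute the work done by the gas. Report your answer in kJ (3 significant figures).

W ≈ -8.68 kJ

Isothermal: W = nRT ln(V₂/V₁).
W = (2.03)(8.314)(456) × ln(5.47/16.9)
  = 7696 × -1.128
W_by_gas = -8681 J.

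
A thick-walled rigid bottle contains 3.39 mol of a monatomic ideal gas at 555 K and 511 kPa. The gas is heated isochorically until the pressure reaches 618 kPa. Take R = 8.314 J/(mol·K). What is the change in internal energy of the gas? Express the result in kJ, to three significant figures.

ΔU ≈ 4.91 kJ

Constant volume ⇒ W = 0, so Q = ΔU = nCᵥΔT with Cᵥ = 3R/2 = 12.47 J/(mol·K).
At constant V, T₂/T₁ = P₂/P₁ ⇒ ΔT = T₁(P₂/P₁ − 1) = 555·(618/511 − 1) = 116.2 K.
ΔU = (3.39)(12.47)(116.2) = 4913 J.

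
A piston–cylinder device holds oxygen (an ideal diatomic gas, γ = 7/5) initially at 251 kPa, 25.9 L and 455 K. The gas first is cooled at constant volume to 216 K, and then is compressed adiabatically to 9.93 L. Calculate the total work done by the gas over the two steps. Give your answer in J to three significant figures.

W_total ≈ -3610 J

Step 1 (isochoric): W = 0 (constant volume).
After step 1: P = 119.2 kPa (V unchanged).
Step 2 (adiabatic): W = (P₁V₁ − P₂V₂)/(γ−1) = (3086 − 4529)/0.4 = -3606 J.
W_total = 0 − 3606 = -3606 J.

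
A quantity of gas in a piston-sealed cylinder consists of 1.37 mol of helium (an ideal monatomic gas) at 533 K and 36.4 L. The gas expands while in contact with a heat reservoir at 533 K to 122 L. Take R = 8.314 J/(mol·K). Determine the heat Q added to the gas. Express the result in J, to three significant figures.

Q ≈ 7340 J

Isothermal ⇒ ΔU = 0, so Q = W = nRT ln(V₂/V₁).
Q = (1.37)(8.314)(533) ln(122/36.4) = 6071 × 1.209 = 7343 J.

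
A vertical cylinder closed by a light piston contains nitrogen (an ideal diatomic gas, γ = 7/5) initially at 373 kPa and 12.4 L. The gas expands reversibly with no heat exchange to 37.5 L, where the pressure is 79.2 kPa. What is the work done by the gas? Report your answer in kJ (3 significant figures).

W ≈ 4.14 kJ

Adiabatic: W = (P₁V₁ − P₂V₂)/(γ − 1) with γ = 7/5.
P₁V₁ = 4625 J, P₂V₂ = 2970 J.
W = (4625 − 2970) / 0.4 = 4138 J.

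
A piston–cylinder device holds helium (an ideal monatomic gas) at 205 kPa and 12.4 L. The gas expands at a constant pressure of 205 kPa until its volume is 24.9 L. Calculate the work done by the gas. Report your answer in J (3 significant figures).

W ≈ 2560 J

Isobaric: W = P ΔV.
W = (205 kPa)(24.9 − 12.4 L) = (205)(12.5) = 2562 J.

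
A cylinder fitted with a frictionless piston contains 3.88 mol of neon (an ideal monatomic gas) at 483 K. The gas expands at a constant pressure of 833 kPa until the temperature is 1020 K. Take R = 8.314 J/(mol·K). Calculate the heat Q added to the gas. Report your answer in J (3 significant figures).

Q ≈ 43300 J

Isobaric: W = nRΔT = (3.88)(8.314)(537) = 17323 J.
ΔU = nCᵥΔT with Cᵥ = 3R/2: ΔU = (3.88)(12.47)(537) = 25984 J.
Q = ΔU + W = 25984 + 17323 = 43307 J.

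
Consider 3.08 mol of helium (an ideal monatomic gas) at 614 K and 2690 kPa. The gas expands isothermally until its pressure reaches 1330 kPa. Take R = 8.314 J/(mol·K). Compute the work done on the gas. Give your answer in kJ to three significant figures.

Isothermal process: W = nRT ln(V₂/V₁) = nRT ln(P₁/P₂).
W = (3.08)(8.314)(614) × ln(2690/1330)
  = 15723 × ln(2.023) = 15723 × 0.7044
W_by_gas = 11075 J; work on gas = −W_by = -11075 J.

W ≈ -11.1 kJ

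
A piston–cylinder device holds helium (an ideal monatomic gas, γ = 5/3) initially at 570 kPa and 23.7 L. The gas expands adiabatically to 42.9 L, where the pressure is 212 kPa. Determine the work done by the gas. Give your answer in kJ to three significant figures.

W ≈ 6.62 kJ

Adiabatic: W = (P₁V₁ − P₂V₂)/(γ − 1) with γ = 5/3.
P₁V₁ = 13509 J, P₂V₂ = 9095 J.
W = (13509 − 9095) / 0.6667 = 6621 J.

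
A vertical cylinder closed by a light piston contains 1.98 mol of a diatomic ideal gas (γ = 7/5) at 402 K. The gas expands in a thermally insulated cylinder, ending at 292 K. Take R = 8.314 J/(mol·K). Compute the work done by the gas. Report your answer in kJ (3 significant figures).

W ≈ 4.53 kJ

Adiabatic ⇒ Q = 0, so W_by = −ΔU = nCᵥ(T₁ − T₂).
Cᵥ = 5R/2 = 20.79 J/(mol·K).
W = (1.98)(20.79)(402 − 292) = 4527 J.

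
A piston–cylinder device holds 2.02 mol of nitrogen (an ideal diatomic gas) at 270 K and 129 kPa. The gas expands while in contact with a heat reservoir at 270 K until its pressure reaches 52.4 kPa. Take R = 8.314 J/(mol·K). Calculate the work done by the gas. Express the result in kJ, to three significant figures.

W ≈ 4.09 kJ

Isothermal process: W = nRT ln(V₂/V₁) = nRT ln(P₁/P₂).
W = (2.02)(8.314)(270) × ln(129/52.4)
  = 4534 × ln(2.462) = 4534 × 0.9009
W_by_gas = 4085 J.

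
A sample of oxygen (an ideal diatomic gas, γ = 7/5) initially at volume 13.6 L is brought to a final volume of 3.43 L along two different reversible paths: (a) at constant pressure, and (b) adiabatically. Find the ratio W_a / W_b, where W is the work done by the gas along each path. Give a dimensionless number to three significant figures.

Path (a) isobaric: W = P₁(V₂ − V₁) → W_a/(P₁V₁) = -0.7478.
Path (b) adiabatic: W = P₁V₁(1 − (V₁/V₂)^(γ−1))/(γ−1) → W_b/(P₁V₁) = -1.837.
W_a / W_b = -0.7478 / -1.837 = 0.407.

W_a / W_b ≈ 0.407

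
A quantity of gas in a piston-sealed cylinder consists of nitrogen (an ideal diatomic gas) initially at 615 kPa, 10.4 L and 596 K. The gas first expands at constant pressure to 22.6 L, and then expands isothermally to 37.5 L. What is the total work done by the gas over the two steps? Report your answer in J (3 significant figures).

W_total ≈ 14500 J

Step 1 (isobaric): W = PΔV = (615 kPa)(22.6 − 10.4 L) = 7503 J.
After step 1: P = 615 kPa, V = 22.6 L, T = 1295 K.
Step 2 (isothermal): W = P₁V₁ ln(V₂/V₁) = (13899) ln(37.5/22.6) = 7038 J.
W_total = 7503 + 7038 = 14541 J.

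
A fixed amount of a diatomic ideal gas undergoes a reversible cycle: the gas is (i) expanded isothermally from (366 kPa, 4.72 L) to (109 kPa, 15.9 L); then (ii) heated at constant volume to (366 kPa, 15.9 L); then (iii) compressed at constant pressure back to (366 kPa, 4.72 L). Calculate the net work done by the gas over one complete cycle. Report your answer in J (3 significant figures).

W_net ≈ -1990 J

Leg (i): W = PᵢVᵢ ln(V_f/Vᵢ) = (1728) ln(15.9/4.72) = 2098 J.
Leg (ii): W = 0.
Leg (iii): W = PΔV = (366)(4.72 − 15.9) = -4092 J.
W_net = 2098 − 4092 = -1994 J.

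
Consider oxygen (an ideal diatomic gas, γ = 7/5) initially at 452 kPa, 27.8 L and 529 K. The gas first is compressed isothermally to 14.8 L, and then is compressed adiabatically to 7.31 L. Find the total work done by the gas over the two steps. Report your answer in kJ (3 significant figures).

Step 1 (isothermal): W = P₁V₁ ln(V₂/V₁) = (12566) ln(14.8/27.8) = -7921 J.
After step 1: P = 849 kPa, V = 14.8 L, T = 529 K.
Step 2 (adiabatic): W = (P₁V₁ − P₂V₂)/(γ−1) = (12566 − 16662)/0.4 = -10240 J.
W_total = -7921 − 10240 = -18162 J.

W_total ≈ -18.2 kJ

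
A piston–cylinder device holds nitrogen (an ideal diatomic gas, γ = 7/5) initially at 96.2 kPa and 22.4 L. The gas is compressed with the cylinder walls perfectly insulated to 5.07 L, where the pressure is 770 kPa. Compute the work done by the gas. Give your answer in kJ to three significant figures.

W ≈ -4.37 kJ

Adiabatic: W = (P₁V₁ − P₂V₂)/(γ − 1) with γ = 7/5.
P₁V₁ = 2155 J, P₂V₂ = 3904 J.
W = (2155 − 3904) / 0.4 = -4373 J.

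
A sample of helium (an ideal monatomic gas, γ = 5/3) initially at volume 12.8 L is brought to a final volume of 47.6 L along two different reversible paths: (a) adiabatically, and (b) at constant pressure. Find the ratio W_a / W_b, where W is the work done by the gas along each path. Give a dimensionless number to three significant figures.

Path (a) adiabatic: W = P₁V₁(1 − (V₁/V₂)^(γ−1))/(γ−1) → W_a/(P₁V₁) = 0.8751.
Path (b) isobaric: W = P₁(V₂ − V₁) → W_b/(P₁V₁) = 2.719.
W_a / W_b = 0.8751 / 2.719 = 0.3219.

W_a / W_b ≈ 0.322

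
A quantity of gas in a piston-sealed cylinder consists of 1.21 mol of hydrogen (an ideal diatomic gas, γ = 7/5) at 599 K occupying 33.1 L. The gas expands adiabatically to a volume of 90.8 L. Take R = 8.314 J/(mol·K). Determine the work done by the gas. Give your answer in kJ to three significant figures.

W ≈ 5.00 kJ

Adiabatic: TV^(γ−1) = const with γ = 7/5.
T₂ = T₁ (V₁/V₂)^(γ−1) = 599 × (33.1/90.8)^0.4 = 599 × 0.6679 = 400.1 K.
W_by = nCᵥ(T₁ − T₂) = (1.21)(20.79)(599 − 400.1) = 5003 J.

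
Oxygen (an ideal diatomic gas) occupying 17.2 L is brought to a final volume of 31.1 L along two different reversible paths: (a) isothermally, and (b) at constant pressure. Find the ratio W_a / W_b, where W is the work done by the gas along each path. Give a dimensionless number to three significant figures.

Path (a) isothermal: W = P₁V₁ ln(V₂/V₁) → W_a/(P₁V₁) = 0.5923.
Path (b) isobaric: W = P₁(V₂ − V₁) → W_b/(P₁V₁) = 0.8081.
W_a / W_b = 0.5923 / 0.8081 = 0.7329.

W_a / W_b ≈ 0.733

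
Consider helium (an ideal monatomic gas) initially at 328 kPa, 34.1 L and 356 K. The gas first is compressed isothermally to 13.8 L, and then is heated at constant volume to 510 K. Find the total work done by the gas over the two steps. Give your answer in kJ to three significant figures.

W_total ≈ -10.1 kJ

Step 1 (isothermal): W = P₁V₁ ln(V₂/V₁) = (11185) ln(13.8/34.1) = -10118 J.
Step 2 (isochoric): W = 0 (constant volume).
W_total = -10118 + 0 = -10118 J.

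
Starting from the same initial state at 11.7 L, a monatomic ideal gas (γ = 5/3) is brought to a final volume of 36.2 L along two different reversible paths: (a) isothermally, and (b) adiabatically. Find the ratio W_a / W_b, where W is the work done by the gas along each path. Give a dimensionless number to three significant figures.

W_a / W_b ≈ 1.42

Path (a) isothermal: W = P₁V₁ ln(V₂/V₁) → W_a/(P₁V₁) = 1.129.
Path (b) adiabatic: W = P₁V₁(1 − (V₁/V₂)^(γ−1))/(γ−1) → W_b/(P₁V₁) = 0.7936.
W_a / W_b = 1.129 / 0.7936 = 1.423.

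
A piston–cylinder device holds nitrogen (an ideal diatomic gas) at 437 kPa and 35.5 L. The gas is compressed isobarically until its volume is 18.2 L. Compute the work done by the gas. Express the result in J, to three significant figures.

Isobaric: W = P ΔV.
W = (437 kPa)(18.2 − 35.5 L) = (437)(-17.3) = -7560 J.

W ≈ -7560 J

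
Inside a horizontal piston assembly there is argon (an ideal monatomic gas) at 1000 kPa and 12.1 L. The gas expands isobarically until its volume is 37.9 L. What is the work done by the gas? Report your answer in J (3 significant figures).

W ≈ 25800 J

Isobaric: W = P ΔV.
W = (1000 kPa)(37.9 − 12.1 L) = (1000)(25.8) = 25800 J.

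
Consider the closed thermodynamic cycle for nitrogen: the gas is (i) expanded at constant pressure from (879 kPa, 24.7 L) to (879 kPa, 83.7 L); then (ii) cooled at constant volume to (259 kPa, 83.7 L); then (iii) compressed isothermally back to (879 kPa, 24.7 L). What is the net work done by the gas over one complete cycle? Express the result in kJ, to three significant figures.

Leg (i): W = PΔV = (879)(83.7 − 24.7) = 51861 J.
Leg (ii): W = 0.
Leg (iii): W = PᵢVᵢ ln(V_f/Vᵢ) = (21678) ln(24.7/83.7) = -26457 J.
W_net = 51861 − 26457 = 25404 J.

W_net ≈ 25.4 kJ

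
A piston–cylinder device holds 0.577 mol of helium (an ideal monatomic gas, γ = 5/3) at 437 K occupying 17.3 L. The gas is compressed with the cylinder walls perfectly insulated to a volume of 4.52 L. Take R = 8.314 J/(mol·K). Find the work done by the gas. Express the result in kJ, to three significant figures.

W ≈ -4.55 kJ

Adiabatic: TV^(γ−1) = const with γ = 5/3.
T₂ = T₁ (V₁/V₂)^(γ−1) = 437 × (17.3/4.52)^0.667 = 437 × 2.447 = 1069 K.
W_by = nCᵥ(T₁ − T₂) = (0.577)(12.47)(437 − 1069) = -4550 J.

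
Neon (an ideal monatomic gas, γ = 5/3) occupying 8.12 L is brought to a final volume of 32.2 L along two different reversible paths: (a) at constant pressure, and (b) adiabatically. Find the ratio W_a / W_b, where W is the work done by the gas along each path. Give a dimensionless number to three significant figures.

Path (a) isobaric: W = P₁(V₂ − V₁) → W_a/(P₁V₁) = 2.966.
Path (b) adiabatic: W = P₁V₁(1 − (V₁/V₂)^(γ−1))/(γ−1) → W_b/(P₁V₁) = 0.9013.
W_a / W_b = 2.966 / 0.9013 = 3.29.

W_a / W_b ≈ 3.29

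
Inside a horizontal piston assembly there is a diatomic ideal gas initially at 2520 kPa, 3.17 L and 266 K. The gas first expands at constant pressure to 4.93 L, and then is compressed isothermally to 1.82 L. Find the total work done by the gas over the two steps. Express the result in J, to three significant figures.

W_total ≈ -7940 J

Step 1 (isobaric): W = PΔV = (2520 kPa)(4.93 − 3.17 L) = 4435 J.
After step 1: P = 2520 kPa, V = 4.93 L, T = 413.7 K.
Step 2 (isothermal): W = P₁V₁ ln(V₂/V₁) = (12424) ln(1.82/4.93) = -12380 J.
W_total = 4435 − 12380 = -7945 J.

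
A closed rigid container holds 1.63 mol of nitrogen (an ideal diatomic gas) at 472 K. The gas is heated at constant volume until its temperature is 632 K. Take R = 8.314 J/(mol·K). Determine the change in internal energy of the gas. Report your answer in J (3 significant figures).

ΔU ≈ 5420 J

Constant volume ⇒ W = 0, so Q = ΔU = nCᵥΔT with Cᵥ = 5R/2 = 20.79 J/(mol·K).
ΔU = (1.63)(20.79)(632 − 472) = 5421 J.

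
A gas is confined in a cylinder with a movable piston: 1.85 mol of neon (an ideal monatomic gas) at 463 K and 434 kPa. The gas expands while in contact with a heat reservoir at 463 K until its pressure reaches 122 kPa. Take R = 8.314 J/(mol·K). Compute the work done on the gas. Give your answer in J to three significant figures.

W ≈ -9040 J

Isothermal process: W = nRT ln(V₂/V₁) = nRT ln(P₁/P₂).
W = (1.85)(8.314)(463) × ln(434/122)
  = 7121 × ln(3.557) = 7121 × 1.269
W_by_gas = 9037 J; work on gas = −W_by = -9037 J.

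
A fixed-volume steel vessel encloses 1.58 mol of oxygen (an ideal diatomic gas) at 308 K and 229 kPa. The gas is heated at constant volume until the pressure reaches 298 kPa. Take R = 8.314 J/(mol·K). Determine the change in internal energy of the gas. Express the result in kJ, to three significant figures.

ΔU ≈ 3.05 kJ

Constant volume ⇒ W = 0, so Q = ΔU = nCᵥΔT with Cᵥ = 5R/2 = 20.79 J/(mol·K).
At constant V, T₂/T₁ = P₂/P₁ ⇒ ΔT = T₁(P₂/P₁ − 1) = 308·(298/229 − 1) = 92.8 K.
ΔU = (1.58)(20.79)(92.8) = 3048 J.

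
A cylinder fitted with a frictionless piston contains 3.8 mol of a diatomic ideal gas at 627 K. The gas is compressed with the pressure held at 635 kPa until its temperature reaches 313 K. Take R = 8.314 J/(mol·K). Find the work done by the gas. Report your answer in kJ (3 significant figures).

Isobaric: W = P ΔV = nR ΔT.
W = (3.8)(8.314)(313 − 627) = -9920 J.

W ≈ -9.92 kJ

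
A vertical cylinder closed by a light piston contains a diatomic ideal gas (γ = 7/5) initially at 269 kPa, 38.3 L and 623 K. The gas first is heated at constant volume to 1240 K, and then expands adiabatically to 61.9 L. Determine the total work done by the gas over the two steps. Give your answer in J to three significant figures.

W_total ≈ 8960 J

Step 1 (isochoric): W = 0 (constant volume).
After step 1: P = 535.4 kPa (V unchanged).
Step 2 (adiabatic): W = (P₁V₁ − P₂V₂)/(γ−1) = (20506 − 16923)/0.4 = 8957 J.
W_total = 0 + 8957 = 8957 J.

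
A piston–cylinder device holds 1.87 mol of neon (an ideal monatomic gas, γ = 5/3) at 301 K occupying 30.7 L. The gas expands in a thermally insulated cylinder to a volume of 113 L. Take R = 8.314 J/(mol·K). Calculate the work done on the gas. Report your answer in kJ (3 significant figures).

Adiabatic: TV^(γ−1) = const with γ = 5/3.
T₂ = T₁ (V₁/V₂)^(γ−1) = 301 × (30.7/113)^0.667 = 301 × 0.4195 = 126.3 K.
W_by = nCᵥ(T₁ − T₂) = (1.87)(12.47)(301 − 126.3) = 4075 J.
Work on gas = −W_by = -4075 J.

W ≈ -4.08 kJ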